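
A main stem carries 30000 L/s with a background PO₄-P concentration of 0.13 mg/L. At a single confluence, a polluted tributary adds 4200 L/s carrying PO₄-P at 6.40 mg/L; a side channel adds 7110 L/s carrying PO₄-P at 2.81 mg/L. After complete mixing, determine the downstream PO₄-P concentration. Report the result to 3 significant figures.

Flow-weighted average: C = (30000·0.1300 + 4200·6.400 + 7110·2.810) / 41310 = 50760/41310 = 1.229 mg/L.

1.23 mg/L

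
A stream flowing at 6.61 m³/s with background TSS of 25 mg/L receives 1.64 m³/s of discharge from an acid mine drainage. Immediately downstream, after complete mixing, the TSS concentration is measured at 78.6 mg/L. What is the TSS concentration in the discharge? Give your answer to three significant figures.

295 mg/L

Mass balance: 6.610·25.00 + 1.640·Cₑ = 8.250·78.60
→ Cₑ = (8.250·78.60 − 6.610·25.00) / 1.640 = 294.6 mg/L.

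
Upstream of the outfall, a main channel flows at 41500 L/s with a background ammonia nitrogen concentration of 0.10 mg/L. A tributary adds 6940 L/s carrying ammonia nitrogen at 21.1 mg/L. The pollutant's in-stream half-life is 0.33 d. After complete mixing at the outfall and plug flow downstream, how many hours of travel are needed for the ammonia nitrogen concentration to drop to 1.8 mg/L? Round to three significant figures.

6.24 h

Mass balance: C = (41500·0.1000 + 6940·21.10) / 48440 = 150600/48440 = 3.109 mg/L.
Half-life 0.33 d → k = ln 2 / 0.33 = 2.100 d⁻¹.
3.109·exp(−k·t) = 1.8 → t = ln(3.109/1.8)/k = 22480 s = 6.243 h.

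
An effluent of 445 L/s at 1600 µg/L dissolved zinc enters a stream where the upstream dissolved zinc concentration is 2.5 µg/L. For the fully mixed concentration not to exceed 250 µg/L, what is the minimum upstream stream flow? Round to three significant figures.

Set C_mix = 250: (Q·2.500 + 445.0·1600) / (Q + 445.0) = 250
→ Q = 445.0·(1600 − 250)/(250 − 2.500) = 2427 L/s.

2430 L/s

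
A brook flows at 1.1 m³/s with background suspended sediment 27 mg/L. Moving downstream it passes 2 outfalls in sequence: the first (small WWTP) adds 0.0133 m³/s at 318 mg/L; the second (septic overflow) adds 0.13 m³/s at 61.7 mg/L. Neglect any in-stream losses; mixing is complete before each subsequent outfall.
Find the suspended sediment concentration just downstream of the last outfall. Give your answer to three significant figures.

33.7 mg/L

Below outfall 1: Q → 1.113 m³/s, C = (1.100·27.00 + 0.01330·318.0)/1.113 = 30.48 mg/L.
Below outfall 2: Q → 1.243 m³/s, C = (1.113·30.48 + 0.1300·61.70)/1.243 = 33.74 mg/L.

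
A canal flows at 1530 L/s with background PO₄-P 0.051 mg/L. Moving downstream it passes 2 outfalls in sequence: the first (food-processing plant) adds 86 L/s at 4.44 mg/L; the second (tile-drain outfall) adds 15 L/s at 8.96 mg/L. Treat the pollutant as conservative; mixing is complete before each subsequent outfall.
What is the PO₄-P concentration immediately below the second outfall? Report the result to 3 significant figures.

0.364 mg/L

Outfall 1: combined Q = 1616 L/s; C = (1530·0.05100 + 86.00·4.440)/1616 = 0.2846 mg/L.
Outfall 2: combined Q = 1631 L/s; C = (1616·0.2846 + 15.00·8.960)/1631 = 0.3644 mg/L.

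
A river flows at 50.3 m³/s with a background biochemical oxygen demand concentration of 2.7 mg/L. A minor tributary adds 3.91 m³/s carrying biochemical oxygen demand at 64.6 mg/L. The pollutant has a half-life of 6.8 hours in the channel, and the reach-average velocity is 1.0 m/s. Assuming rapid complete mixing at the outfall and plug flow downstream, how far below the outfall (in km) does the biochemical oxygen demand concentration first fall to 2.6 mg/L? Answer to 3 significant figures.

Conservation of mass: C = (50.30·2.700 + 3.910·64.60) / 54.21 = 388.4/54.21 = 7.165 mg/L.
Half-life 6.8 h → k = ln 2 / 6.8 = 0.1019 h⁻¹ = 2.446 d⁻¹.
Set 7.165·exp(−k·t) = 2.6 → t = ln(7.165/2.6)/k = 35800 s = 9.944 h.
Distance = v·t = 1.0·35800 = 35800 m = 35.80 km.

35.8 km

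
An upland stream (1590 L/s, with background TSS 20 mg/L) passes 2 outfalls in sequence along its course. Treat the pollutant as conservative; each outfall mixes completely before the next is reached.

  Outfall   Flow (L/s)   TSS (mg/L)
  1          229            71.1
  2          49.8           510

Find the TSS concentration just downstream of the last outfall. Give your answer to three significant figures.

Outfall 1: combined Q = 1819 L/s; C = (1590·20.00 + 229.0·71.10)/1819 = 26.43 mg/L.
Outfall 2: combined Q = 1869 L/s; C = (1819·26.43 + 49.80·510.0)/1869 = 39.32 mg/L.

39.3 mg/L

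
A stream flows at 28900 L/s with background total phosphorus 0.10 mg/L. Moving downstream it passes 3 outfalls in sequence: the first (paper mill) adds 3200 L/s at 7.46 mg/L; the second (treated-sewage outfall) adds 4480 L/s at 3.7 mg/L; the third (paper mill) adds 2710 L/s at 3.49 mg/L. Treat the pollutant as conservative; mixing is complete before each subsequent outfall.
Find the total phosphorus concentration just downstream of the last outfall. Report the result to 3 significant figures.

1.34 mg/L

Below outfall 1: Q → 32100 L/s, C = (28900·0.1000 + 3200·7.460)/32100 = 0.8337 mg/L.
Below outfall 2: Q → 36580 L/s, C = (32100·0.8337 + 4480·3.700)/36580 = 1.185 mg/L.
Below outfall 3: Q → 39290 L/s, C = (36580·1.185 + 2710·3.490)/39290 = 1.344 mg/L.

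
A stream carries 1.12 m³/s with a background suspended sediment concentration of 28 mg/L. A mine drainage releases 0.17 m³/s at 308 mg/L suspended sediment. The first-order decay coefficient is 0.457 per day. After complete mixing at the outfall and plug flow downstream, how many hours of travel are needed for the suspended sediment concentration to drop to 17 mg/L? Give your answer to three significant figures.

Conservation of mass: C = (1.120·28.00 + 0.1700·308.0) / 1.290 = 83.72/1.290 = 64.90 mg/L.
64.90·exp(−k·t) = 17 → t = ln(64.90/17)/k = 253300 s = 70.35 h.

70.4 h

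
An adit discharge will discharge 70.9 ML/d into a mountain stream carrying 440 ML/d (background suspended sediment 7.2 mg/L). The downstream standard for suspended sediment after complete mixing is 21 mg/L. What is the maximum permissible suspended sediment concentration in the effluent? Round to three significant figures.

107 mg/L

At the limit, (Qr·Cr + Qe·Cₑ)/(Qr + Qe) = 21:
Cₑ = (510.9·21 − 440.0·7.200) / 70.90 = 106.6 mg/L.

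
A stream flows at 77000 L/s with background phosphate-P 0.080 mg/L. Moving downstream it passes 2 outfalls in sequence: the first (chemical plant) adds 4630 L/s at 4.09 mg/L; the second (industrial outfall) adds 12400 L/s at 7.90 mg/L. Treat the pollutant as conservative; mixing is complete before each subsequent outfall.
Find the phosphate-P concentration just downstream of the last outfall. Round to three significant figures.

Below outfall 1: Q → 81630 L/s, C = (77000·0.08000 + 4630·4.090)/81630 = 0.3074 mg/L.
Below outfall 2: Q → 94030 L/s, C = (81630·0.3074 + 12400·7.900)/94030 = 1.309 mg/L.

1.31 mg/L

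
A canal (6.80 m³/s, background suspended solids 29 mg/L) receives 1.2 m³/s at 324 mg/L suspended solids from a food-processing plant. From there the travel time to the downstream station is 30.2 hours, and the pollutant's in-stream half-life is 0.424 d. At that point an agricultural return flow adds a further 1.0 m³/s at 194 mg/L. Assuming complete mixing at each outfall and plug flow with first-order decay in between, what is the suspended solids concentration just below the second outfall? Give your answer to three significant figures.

29.9 mg/L

Flow-weighted average: C = (6.800·29.00 + 1.200·324.0) / 8.000 = 586.0/8.000 = 73.25 mg/L; combined flow 8.000 m³/s.
Half-life 0.424 d → k = ln 2 / 0.424 = 1.635 d⁻¹.
After decay, C = 73.25 × e^(−kt) = 73.25 × 0.1278 = 9.363 mg/L.
At the second outfall, C = (8.000·9.363 + 1.000·194.0) / (8.000 + 1.000) = 29.88 mg/L.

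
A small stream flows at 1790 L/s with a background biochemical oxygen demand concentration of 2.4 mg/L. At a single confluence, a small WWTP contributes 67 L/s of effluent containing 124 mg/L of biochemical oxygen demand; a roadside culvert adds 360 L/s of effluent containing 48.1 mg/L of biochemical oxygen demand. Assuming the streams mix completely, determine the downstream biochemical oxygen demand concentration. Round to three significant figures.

13.5 mg/L

Conservation of mass: C = (1790·2.400 + 67.00·124.0 + 360.0·48.10) / 2217 = 29920/2217 = 13.50 mg/L.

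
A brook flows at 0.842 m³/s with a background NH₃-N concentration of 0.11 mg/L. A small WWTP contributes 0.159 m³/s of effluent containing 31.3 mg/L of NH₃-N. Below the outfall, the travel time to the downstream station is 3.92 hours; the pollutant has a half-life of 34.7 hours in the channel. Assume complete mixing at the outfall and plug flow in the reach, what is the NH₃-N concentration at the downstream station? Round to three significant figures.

Mass balance: C = (0.8420·0.1100 + 0.1590·31.30) / 1.001 = 5.069/1.001 = 5.064 mg/L.
Half-life 34.7 h → k = ln 2 / 34.7 = 0.01998 h⁻¹ = 0.4794 d⁻¹.
Applying C = C₀e^(−kt): 5.064 × 0.9247 = 4.683 mg/L.

4.68 mg/L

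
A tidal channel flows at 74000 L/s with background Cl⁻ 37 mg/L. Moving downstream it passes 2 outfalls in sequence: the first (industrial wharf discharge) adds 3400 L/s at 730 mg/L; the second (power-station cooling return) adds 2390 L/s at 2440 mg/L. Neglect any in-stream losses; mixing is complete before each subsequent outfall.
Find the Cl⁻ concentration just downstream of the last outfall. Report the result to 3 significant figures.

Outfall 1: combined Q = 77400 L/s; C = (74000·37.00 + 3400·730.0)/77400 = 67.44 mg/L.
Outfall 2: combined Q = 79790 L/s; C = (77400·67.44 + 2390·2440)/79790 = 138.5 mg/L.

139 mg/L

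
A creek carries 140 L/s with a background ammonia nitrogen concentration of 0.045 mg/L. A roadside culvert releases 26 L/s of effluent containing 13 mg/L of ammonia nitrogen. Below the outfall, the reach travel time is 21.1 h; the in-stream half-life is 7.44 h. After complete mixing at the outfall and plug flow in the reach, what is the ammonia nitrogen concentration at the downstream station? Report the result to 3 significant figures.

Mass balance: C = (140.0·0.04500 + 26.00·13.00) / 166.0 = 344.3/166.0 = 2.074 mg/L.
Half-life 7.44 h → k = ln 2 / 7.44 = 0.09316 h⁻¹ = 2.236 d⁻¹.
Applying C = C₀e^(−kt): 2.074 × 0.1400 = 0.2905 mg/L.

0.290 mg/L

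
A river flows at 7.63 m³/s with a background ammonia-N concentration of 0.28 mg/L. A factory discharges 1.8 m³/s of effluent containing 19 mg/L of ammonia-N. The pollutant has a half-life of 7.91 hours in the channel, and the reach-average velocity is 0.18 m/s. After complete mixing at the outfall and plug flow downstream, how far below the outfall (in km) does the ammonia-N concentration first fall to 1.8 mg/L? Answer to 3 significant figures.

5.63 km

Conservation of mass: C = (7.630·0.2800 + 1.800·19.00) / 9.430 = 36.34/9.430 = 3.853 mg/L.
Half-life 7.91 h → k = ln 2 / 7.91 = 0.08763 h⁻¹ = 2.103 d⁻¹.
Set 3.853·exp(−k·t) = 1.8 → t = ln(3.853/1.8)/k = 31270 s = 8.686 h.
Distance = v·t = 0.18·31270 = 5628 m = 5.628 km.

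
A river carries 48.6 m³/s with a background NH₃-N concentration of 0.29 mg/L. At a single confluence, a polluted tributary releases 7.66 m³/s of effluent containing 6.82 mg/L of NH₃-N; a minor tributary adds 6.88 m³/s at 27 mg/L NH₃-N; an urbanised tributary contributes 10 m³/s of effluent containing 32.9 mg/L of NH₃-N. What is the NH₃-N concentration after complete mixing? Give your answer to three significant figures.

Flow-weighted average: C = (48.60·0.2900 + 7.660·6.820 + 6.880·27.00 + 10.00·32.90) / 73.14 = 581.1/73.14 = 7.945 mg/L.

7.94 mg/L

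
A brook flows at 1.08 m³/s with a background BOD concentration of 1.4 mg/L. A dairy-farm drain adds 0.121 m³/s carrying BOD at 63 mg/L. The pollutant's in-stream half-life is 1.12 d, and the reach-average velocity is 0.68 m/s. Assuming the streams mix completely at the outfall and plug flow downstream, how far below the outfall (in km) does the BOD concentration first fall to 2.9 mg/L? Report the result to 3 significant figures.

After mixing, C = (1.080·1.400 + 0.1210·63.00) / 1.201 = 9.135/1.201 = 7.606 mg/L.
Half-life 1.12 d → k = ln 2 / 1.12 = 0.6189 d⁻¹.
Set 7.606·exp(−k·t) = 2.9 → t = ln(7.606/2.9)/k = 134600 s = 37.39 h.
Distance = v·t = 0.68·134600 = 91540 m = 91.54 km.

91.5 km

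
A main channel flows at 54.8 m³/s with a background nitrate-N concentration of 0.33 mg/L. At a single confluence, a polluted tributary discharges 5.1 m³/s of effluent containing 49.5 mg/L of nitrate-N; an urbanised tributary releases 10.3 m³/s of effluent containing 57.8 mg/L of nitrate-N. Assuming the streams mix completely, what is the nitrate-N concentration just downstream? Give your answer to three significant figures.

12.3 mg/L

Conservation of mass: C = (54.80·0.3300 + 5.100·49.50 + 10.30·57.80) / 70.20 = 865.9/70.20 = 12.33 mg/L.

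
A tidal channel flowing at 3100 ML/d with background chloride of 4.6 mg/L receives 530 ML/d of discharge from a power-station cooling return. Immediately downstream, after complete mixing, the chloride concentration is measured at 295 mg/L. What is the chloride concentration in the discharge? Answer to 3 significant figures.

Mass balance: 3100·4.600 + 530.0·Cₑ = 3630·295.0
→ Cₑ = (3630·295.0 − 3100·4.600) / 530.0 = 1994 mg/L.

1990 mg/L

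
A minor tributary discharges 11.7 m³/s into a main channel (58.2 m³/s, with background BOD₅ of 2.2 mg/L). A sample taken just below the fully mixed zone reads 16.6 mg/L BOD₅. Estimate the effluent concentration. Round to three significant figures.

88.2 mg/L

Mass balance: 58.20·2.200 + 11.70·Cₑ = 69.90·16.60
→ Cₑ = (69.90·16.60 − 58.20·2.200) / 11.70 = 88.23 mg/L.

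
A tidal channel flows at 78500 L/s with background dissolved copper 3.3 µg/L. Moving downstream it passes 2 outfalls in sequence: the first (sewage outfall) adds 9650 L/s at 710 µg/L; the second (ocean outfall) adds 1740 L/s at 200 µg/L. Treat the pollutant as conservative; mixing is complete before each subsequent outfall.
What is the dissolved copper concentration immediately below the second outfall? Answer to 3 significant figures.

Outfall 1: combined Q = 88150 L/s; C = (78500·3.300 + 9650·710.0)/88150 = 80.66 µg/L.
Outfall 2: combined Q = 89890 L/s; C = (88150·80.66 + 1740·200.0)/89890 = 82.97 µg/L.

83.0 µg/L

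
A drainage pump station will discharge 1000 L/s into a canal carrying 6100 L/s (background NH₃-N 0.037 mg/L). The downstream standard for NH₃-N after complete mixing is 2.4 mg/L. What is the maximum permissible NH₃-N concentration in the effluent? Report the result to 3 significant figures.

16.8 mg/L

At the limit, (Qr·Cr + Qe·Cₑ)/(Qr + Qe) = 2.4:
Cₑ = (7100·2.4 − 6100·0.03700) / 1000 = 16.81 mg/L.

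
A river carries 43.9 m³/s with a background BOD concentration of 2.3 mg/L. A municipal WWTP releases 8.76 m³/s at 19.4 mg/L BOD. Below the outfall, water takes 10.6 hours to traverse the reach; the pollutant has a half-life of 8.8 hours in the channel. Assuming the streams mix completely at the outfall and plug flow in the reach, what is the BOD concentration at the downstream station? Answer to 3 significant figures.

2.23 mg/L

Flow-weighted average: C = (43.90·2.300 + 8.760·19.40) / 52.66 = 270.9/52.66 = 5.145 mg/L.
Half-life 8.8 h → k = ln 2 / 8.8 = 0.07877 h⁻¹ = 1.890 d⁻¹.
Applying C = C₀e^(−kt): 5.145 × 0.4339 = 2.232 mg/L.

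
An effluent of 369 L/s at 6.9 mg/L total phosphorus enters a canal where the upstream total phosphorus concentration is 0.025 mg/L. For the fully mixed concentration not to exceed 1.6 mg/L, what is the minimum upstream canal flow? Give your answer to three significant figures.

Set C_mix = 1.6: (Q·0.02500 + 369.0·6.900) / (Q + 369.0) = 1.6
→ Q = 369.0·(6.900 − 1.6)/(1.6 − 0.02500) = 1242 L/s.

1240 L/s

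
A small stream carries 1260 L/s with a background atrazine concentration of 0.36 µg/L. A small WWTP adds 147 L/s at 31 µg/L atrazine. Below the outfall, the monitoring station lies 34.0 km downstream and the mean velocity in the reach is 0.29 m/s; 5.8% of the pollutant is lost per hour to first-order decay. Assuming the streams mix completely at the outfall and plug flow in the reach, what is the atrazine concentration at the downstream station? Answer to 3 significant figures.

Mixed concentration C = ΣQC/ΣQ = (1260·0.3600 + 147.0·31.00) / 1407 = 5011/1407 = 3.561 µg/L.
Travel time t = 34.0·1000 / 0.29 = 117200 s = 32.57 h.
5.8%/h lost → k = −ln(1 − 0.058) = 0.05975 h⁻¹.
First-order decay: C = 3.561·exp(−k·t) = 3.561·0.1429 = 0.5088 µg/L.

0.509 µg/L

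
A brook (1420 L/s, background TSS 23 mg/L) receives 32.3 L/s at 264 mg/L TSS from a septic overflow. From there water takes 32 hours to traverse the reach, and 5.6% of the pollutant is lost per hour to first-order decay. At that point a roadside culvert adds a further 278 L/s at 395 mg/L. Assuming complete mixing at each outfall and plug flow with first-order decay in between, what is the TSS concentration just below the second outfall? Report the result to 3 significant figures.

67.2 mg/L

After mixing, C = (1420·23.00 + 32.30·264.0) / 1452 = 41190/1452 = 28.36 mg/L; combined flow 1452 L/s.
5.6%/h lost → k = −ln(1 − 0.056) = 0.05763 h⁻¹.
Applying C = C₀e^(−kt): 28.36 × 0.1582 = 4.485 mg/L.
Second outfall: C = (1452·4.485 + 278.0·395.0)/1730 = 67.23 mg/L.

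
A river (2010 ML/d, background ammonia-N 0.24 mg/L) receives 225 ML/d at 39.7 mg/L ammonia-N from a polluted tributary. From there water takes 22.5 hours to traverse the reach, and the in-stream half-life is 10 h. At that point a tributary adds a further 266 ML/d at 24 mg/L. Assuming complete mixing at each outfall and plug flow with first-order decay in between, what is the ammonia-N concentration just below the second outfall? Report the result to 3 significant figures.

Mixed concentration C = ΣQC/ΣQ = (2010·0.2400 + 225.0·39.70) / 2235 = 9415/2235 = 4.212 mg/L; combined flow 2235 ML/d.
Half-life 10 h → k = ln 2 / 10 = 0.06931 h⁻¹ = 1.664 d⁻¹.
Applying C = C₀e^(−kt): 4.212 × 0.2102 = 0.8856 mg/L.
Second outfall: C = (2235·0.8856 + 266.0·24.00)/2501 = 3.344 mg/L.

3.34 mg/L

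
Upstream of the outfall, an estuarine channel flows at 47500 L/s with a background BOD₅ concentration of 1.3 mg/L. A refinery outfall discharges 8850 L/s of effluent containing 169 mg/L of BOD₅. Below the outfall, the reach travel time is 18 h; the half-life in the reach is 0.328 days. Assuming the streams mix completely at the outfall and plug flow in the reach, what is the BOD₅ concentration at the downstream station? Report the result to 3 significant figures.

Flow-weighted average: C = (47500·1.300 + 8850·169.0) / 56350 = 1557000/56350 = 27.64 mg/L.
Half-life 0.328 d → k = ln 2 / 0.328 = 2.113 d⁻¹.
Decay over the reach: 27.64·exp(−kt) = 27.64·0.2050 = 5.665 mg/L.

5.66 mg/L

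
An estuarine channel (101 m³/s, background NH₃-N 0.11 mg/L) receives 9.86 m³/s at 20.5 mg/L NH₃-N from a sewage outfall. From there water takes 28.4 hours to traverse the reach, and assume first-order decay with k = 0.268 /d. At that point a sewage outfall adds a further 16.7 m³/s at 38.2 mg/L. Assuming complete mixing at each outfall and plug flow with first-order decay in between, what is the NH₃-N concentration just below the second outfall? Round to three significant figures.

Conservation of mass: C = (101.0·0.1100 + 9.860·20.50) / 110.9 = 213.2/110.9 = 1.924 mg/L; combined flow 110.9 m³/s.
Decay over the reach: 1.924·exp(−kt) = 1.924·0.7282 = 1.401 mg/L.
Second outfall: C = (110.9·1.401 + 16.70·38.20)/127.6 = 6.218 mg/L.

6.22 mg/L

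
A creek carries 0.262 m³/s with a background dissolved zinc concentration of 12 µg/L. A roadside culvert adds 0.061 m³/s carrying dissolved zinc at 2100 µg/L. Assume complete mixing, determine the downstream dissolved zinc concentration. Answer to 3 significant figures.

406 µg/L

Mixed concentration C = ΣQC/ΣQ = (0.2620·12.00 + 0.06100·2100) / 0.3230 = 131.2/0.3230 = 406.3 µg/L.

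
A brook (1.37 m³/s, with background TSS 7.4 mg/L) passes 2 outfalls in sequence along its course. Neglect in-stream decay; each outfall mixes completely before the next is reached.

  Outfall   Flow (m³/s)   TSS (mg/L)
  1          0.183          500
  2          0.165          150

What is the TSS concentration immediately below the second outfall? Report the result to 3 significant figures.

73.6 mg/L

After outfall 1: Q = 1.370 + 0.1830 = 1.553 m³/s; C = (1.370·7.400 + 0.1830·500.0)/1.553 = 65.45 mg/L.
After outfall 2: Q = 1.553 + 0.1650 = 1.718 m³/s; C = (1.553·65.45 + 0.1650·150.0)/1.718 = 73.57 mg/L.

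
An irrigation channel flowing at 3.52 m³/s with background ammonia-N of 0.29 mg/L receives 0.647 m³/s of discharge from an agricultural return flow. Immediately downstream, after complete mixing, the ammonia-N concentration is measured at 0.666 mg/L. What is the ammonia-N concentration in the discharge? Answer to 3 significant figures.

2.71 mg/L

Mass balance: 3.520·0.2900 + 0.6470·Cₑ = 4.167·0.6660
→ Cₑ = (4.167·0.6660 − 3.520·0.2900) / 0.6470 = 2.712 mg/L.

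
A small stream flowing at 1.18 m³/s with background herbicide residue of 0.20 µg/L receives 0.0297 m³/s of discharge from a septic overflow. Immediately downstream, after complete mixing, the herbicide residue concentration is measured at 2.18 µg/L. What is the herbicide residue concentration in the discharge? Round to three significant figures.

Mass balance: 1.180·0.2000 + 0.02970·Cₑ = 1.210·2.180
→ Cₑ = (1.210·2.180 − 1.180·0.2000) / 0.02970 = 80.85 µg/L.

80.8 µg/L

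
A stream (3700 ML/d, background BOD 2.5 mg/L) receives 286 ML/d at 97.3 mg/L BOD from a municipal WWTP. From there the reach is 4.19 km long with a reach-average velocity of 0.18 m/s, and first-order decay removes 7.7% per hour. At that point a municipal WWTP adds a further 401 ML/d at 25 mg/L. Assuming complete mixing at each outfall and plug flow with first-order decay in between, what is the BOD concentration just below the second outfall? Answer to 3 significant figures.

7.32 mg/L

After mixing, C = (3700·2.500 + 286.0·97.30) / 3986 = 37080/3986 = 9.302 mg/L; combined flow 3986 ML/d.
Travel time t = 4.19·1000 / 0.18 = 23280 s = 6.466 h.
7.7%/h lost → k = −ln(1 − 0.077) = 0.08013 h⁻¹.
Decay over the reach: 9.302·exp(−kt) = 9.302·0.5957 = 5.541 mg/L.
Second outfall: C = (3986·5.541 + 401.0·25.00)/4387 = 7.319 mg/L.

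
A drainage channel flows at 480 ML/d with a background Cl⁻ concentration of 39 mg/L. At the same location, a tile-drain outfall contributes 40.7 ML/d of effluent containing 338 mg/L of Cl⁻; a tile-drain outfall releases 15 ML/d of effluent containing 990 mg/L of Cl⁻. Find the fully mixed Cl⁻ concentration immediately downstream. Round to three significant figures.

Conservation of mass: C = (480.0·39.00 + 40.70·338.0 + 15.00·990.0) / 535.7 = 47330/535.7 = 88.35 mg/L.

88.3 mg/L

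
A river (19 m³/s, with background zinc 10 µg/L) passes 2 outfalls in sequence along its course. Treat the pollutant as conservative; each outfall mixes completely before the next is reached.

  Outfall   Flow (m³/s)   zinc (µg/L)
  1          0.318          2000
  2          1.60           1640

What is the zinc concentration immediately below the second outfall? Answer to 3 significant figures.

165 µg/L

Outfall 1: combined Q = 19.32 m³/s; C = (19.00·10.00 + 0.3180·2000)/19.32 = 42.76 µg/L.
Outfall 2: combined Q = 20.92 m³/s; C = (19.32·42.76 + 1.600·1640)/20.92 = 164.9 µg/L.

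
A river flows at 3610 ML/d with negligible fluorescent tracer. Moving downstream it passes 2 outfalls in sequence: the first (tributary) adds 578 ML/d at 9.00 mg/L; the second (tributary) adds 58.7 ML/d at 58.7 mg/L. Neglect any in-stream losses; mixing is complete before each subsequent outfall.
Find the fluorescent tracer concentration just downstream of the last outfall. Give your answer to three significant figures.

2.04 mg/L

Below outfall 1: Q → 4188 ML/d, C = (3610·0 + 578.0·9.000)/4188 = 1.242 mg/L.
Below outfall 2: Q → 4247 ML/d, C = (4188·1.242 + 58.70·58.70)/4247 = 2.036 mg/L.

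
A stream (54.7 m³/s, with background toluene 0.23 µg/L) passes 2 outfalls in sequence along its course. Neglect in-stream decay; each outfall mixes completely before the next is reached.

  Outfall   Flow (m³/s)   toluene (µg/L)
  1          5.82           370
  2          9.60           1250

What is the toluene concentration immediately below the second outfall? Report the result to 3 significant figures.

Below outfall 1: Q → 60.52 m³/s, C = (54.70·0.2300 + 5.820·370.0)/60.52 = 35.79 µg/L.
Below outfall 2: Q → 70.12 m³/s, C = (60.52·35.79 + 9.600·1250)/70.12 = 202.0 µg/L.

202 µg/L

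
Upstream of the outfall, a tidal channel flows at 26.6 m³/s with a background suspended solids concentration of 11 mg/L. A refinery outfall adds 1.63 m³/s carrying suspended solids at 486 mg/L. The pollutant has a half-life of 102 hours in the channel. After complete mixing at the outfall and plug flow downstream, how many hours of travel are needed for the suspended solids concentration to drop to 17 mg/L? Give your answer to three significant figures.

Mass balance: C = (26.60·11.00 + 1.630·486.0) / 28.23 = 1085/28.23 = 38.43 mg/L.
Half-life 102 h → k = ln 2 / 102 = 0.006796 h⁻¹ = 0.1631 d⁻¹.
38.43·exp(−k·t) = 17 → t = ln(38.43/17)/k = 432000 s = 120.0 h.

120 h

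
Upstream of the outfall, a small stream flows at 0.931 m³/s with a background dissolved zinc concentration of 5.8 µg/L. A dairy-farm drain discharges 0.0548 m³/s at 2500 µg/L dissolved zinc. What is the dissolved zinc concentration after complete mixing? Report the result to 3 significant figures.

144 µg/L

Flow-weighted average: C = (0.9310·5.800 + 0.05480·2500) / 0.9858 = 142.4/0.9858 = 144.5 µg/L.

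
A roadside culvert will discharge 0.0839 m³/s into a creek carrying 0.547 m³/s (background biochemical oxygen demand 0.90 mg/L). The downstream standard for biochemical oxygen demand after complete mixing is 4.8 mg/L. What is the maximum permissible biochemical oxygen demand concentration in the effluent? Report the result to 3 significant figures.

At the limit, (Qr·Cr + Qe·Cₑ)/(Qr + Qe) = 4.8:
Cₑ = (0.6309·4.8 − 0.5470·0.9000) / 0.08390 = 30.23 mg/L.

30.2 mg/L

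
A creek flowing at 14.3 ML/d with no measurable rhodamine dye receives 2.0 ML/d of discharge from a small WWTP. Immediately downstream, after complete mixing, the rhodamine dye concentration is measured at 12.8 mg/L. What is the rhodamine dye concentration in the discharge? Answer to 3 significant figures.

104 mg/L

Mass balance: 14.30·0 + 2.000·Cₑ = 16.30·12.80
→ Cₑ = (16.30·12.80 − 14.30·0) / 2.000 = 104.3 mg/L.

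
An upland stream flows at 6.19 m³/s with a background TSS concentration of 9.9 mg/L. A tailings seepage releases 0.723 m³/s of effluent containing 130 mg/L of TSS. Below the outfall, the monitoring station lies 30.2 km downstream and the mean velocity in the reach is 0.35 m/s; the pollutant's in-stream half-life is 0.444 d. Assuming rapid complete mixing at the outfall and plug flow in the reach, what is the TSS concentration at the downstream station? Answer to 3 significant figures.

Flow-weighted average: C = (6.190·9.900 + 0.7230·130.0) / 6.913 = 155.3/6.913 = 22.46 mg/L.
Travel time t = 30.2·1000 / 0.35 = 86290 s = 23.97 h.
Half-life 0.444 d → k = ln 2 / 0.444 = 1.561 d⁻¹.
After decay, C = 22.46 × e^(−kt) = 22.46 × 0.2103 = 4.724 mg/L.

4.72 mg/L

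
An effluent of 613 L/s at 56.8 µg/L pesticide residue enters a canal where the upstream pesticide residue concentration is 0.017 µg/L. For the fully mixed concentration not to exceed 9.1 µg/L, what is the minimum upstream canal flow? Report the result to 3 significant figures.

Set C_mix = 9.1: (Q·0.01700 + 613.0·56.80) / (Q + 613.0) = 9.1
→ Q = 613.0·(56.80 − 9.1)/(9.1 − 0.01700) = 3219 L/s.

3220 L/s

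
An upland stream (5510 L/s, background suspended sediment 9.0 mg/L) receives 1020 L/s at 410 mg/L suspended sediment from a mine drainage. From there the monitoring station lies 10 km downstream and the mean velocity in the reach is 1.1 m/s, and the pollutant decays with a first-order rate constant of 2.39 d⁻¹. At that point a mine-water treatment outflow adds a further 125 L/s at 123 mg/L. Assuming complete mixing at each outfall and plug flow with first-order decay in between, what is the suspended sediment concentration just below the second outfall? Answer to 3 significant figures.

57.0 mg/L

Mass balance: C = (5510·9.000 + 1020·410.0) / 6530 = 467800/6530 = 71.64 mg/L; combined flow 6530 L/s.
Travel time t = 10·1000 / 1.1 = 9091 s = 2.525 h.
After decay, C = 71.64 × e^(−kt) = 71.64 × 0.7777 = 55.71 mg/L.
At the second outfall, C = (6530·55.71 + 125.0·123.0) / (6530 + 125.0) = 56.97 mg/L.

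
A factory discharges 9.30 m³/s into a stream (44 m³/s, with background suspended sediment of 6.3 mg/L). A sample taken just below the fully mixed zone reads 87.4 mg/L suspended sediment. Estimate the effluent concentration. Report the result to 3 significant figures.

471 mg/L

Mass balance: 44.00·6.300 + 9.300·Cₑ = 53.30·87.40
→ Cₑ = (53.30·87.40 − 44.00·6.300) / 9.300 = 471.1 mg/L.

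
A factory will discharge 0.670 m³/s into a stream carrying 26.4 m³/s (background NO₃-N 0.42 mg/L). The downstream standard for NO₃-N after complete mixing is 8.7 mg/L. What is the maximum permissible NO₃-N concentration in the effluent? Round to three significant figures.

At the limit, (Qr·Cr + Qe·Cₑ)/(Qr + Qe) = 8.7:
Cₑ = (27.07·8.7 − 26.40·0.4200) / 0.6700 = 335.0 mg/L.

335 mg/L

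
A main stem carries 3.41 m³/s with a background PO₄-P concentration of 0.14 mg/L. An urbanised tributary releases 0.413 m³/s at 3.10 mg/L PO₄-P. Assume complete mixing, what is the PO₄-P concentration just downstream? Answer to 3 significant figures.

Mixed concentration C = ΣQC/ΣQ = (3.410·0.1400 + 0.4130·3.100) / 3.823 = 1.758/3.823 = 0.4598 mg/L.

0.460 mg/L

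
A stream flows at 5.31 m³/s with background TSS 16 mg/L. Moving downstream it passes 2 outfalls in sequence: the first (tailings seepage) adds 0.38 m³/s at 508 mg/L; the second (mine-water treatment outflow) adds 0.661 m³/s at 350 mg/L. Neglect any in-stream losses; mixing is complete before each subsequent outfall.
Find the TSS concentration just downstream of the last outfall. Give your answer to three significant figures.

Below outfall 1: Q → 5.690 m³/s, C = (5.310·16.00 + 0.3800·508.0)/5.690 = 48.86 mg/L.
Below outfall 2: Q → 6.351 m³/s, C = (5.690·48.86 + 0.6610·350.0)/6.351 = 80.20 mg/L.

80.2 mg/L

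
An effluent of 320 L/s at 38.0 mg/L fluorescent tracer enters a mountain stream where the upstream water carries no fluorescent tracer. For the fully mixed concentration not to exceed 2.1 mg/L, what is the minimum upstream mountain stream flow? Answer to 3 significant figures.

5470 L/s

Set C_mix = 2.1: (Q·0 + 320.0·38.00) / (Q + 320.0) = 2.1
→ Q = 320.0·(38.00 − 2.1)/(2.1 − 0) = 5470 L/s.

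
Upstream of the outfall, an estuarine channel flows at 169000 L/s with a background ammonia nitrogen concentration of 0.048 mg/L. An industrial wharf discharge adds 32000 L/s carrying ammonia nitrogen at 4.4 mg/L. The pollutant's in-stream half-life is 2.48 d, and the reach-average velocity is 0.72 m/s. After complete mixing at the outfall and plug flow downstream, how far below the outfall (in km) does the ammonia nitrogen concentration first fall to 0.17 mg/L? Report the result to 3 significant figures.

Mass balance: C = (169000·0.04800 + 32000·4.400) / 201000 = 148900/201000 = 0.7409 mg/L.
Half-life 2.48 d → k = ln 2 / 2.48 = 0.2795 d⁻¹.
Set 0.7409·exp(−k·t) = 0.17 → t = ln(0.7409/0.17)/k = 455000 s = 126.4 h.
Distance = v·t = 0.72·455000 = 327600 m = 327.6 km.

328 km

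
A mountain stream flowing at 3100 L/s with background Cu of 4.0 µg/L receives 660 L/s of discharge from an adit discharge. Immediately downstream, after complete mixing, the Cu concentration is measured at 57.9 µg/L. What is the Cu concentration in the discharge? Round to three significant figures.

311 µg/L

Mass balance: 3100·4.000 + 660.0·Cₑ = 3760·57.90
→ Cₑ = (3760·57.90 − 3100·4.000) / 660.0 = 311.1 µg/L.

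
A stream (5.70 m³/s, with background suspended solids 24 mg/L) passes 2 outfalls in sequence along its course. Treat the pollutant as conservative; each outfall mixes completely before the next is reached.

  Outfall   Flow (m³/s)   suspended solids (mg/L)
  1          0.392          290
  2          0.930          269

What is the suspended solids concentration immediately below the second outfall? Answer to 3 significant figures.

Outfall 1: combined Q = 6.092 m³/s; C = (5.700·24.00 + 0.3920·290.0)/6.092 = 41.12 mg/L.
Outfall 2: combined Q = 7.022 m³/s; C = (6.092·41.12 + 0.9300·269.0)/7.022 = 71.30 mg/L.

71.3 mg/L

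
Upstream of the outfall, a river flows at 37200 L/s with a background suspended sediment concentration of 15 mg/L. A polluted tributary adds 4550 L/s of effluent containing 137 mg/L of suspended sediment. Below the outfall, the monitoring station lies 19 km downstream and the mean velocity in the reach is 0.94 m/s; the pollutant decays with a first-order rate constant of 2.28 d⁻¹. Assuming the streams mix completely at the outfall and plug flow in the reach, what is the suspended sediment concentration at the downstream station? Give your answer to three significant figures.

Mass balance: C = (37200·15.00 + 4550·137.0) / 41750 = 1181000/41750 = 28.30 mg/L.
Travel time t = 19·1000 / 0.94 = 20210 s = 5.615 h.
Decay over the reach: 28.30·exp(−kt) = 28.30·0.5866 = 16.60 mg/L.

16.6 mg/L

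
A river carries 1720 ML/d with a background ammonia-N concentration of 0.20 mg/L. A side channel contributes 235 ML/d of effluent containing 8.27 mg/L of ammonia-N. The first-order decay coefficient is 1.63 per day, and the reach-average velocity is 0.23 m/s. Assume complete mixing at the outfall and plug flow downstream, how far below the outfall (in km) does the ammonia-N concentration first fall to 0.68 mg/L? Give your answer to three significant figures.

6.62 km

After mixing, C = (1720·0.2000 + 235.0·8.270) / 1955 = 2287/1955 = 1.170 mg/L.
Set 1.170·exp(−k·t) = 0.68 → t = ln(1.170/0.68)/k = 28770 s = 7.991 h.
Distance = v·t = 0.23·28770 = 6616 m = 6.616 km.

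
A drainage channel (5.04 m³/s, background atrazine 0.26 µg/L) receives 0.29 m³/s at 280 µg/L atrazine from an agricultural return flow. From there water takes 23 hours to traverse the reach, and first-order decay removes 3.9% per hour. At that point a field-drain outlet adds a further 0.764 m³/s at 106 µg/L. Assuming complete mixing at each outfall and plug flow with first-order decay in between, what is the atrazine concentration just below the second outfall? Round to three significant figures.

18.7 µg/L

Conservation of mass: C = (5.040·0.2600 + 0.2900·280.0) / 5.330 = 82.51/5.330 = 15.48 µg/L; combined flow 5.330 m³/s.
3.9%/h lost → k = −ln(1 − 0.039) = 0.03978 h⁻¹.
After decay, C = 15.48 × e^(−kt) = 15.48 × 0.4005 = 6.200 µg/L.
Second outfall: C = (5.330·6.200 + 0.7640·106.0)/6.094 = 18.71 µg/L.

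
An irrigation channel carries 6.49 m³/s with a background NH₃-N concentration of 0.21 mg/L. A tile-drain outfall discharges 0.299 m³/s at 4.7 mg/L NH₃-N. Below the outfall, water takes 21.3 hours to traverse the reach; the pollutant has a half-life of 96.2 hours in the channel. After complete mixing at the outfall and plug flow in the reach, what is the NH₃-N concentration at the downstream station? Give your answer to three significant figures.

0.350 mg/L

Conservation of mass: C = (6.490·0.2100 + 0.2990·4.700) / 6.789 = 2.768/6.789 = 0.4077 mg/L.
Half-life 96.2 h → k = ln 2 / 96.2 = 0.007205 h⁻¹ = 0.1729 d⁻¹.
After decay, C = 0.4077 × e^(−kt) = 0.4077 × 0.8577 = 0.3497 mg/L.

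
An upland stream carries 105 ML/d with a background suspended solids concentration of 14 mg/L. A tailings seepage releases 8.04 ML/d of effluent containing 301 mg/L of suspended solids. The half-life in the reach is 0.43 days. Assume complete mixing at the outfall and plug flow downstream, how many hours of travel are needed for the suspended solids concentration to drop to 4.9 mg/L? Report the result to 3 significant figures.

29.0 h

Mixed concentration C = ΣQC/ΣQ = (105.0·14.00 + 8.040·301.0) / 113.0 = 3890/113.0 = 34.41 mg/L.
Half-life 0.43 d → k = ln 2 / 0.43 = 1.612 d⁻¹.
34.41·exp(−k·t) = 4.9 → t = ln(34.41/4.9)/k = 104500 s = 29.02 h.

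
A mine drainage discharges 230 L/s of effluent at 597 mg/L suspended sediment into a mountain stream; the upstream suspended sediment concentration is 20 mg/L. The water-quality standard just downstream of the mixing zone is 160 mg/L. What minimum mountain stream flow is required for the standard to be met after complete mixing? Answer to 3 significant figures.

Set C_mix = 160: (Q·20.00 + 230.0·597.0) / (Q + 230.0) = 160
→ Q = 230.0·(597.0 − 160)/(160 − 20.00) = 717.9 L/s.

718 L/s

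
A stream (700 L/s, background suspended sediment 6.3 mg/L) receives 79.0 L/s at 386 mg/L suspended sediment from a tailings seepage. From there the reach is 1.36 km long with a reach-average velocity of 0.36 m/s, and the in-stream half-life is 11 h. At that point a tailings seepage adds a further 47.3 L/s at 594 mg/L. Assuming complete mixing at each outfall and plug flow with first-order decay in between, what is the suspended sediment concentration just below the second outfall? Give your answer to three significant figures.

Flow-weighted average: C = (700.0·6.300 + 79.00·386.0) / 779.0 = 34900/779.0 = 44.81 mg/L; combined flow 779.0 L/s.
Travel time t = 1.36·1000 / 0.36 = 3778 s = 1.049 h.
Half-life 11 h → k = ln 2 / 11 = 0.06301 h⁻¹ = 1.512 d⁻¹.
Applying C = C₀e^(−kt): 44.81 × 0.9360 = 41.94 mg/L.
At the second outfall, C = (779.0·41.94 + 47.30·594.0) / (779.0 + 47.30) = 73.54 mg/L.

73.5 mg/L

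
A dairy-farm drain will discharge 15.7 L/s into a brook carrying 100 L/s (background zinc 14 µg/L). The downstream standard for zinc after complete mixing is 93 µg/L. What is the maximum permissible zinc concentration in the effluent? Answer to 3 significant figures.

596 µg/L

At the limit, (Qr·Cr + Qe·Cₑ)/(Qr + Qe) = 93:
Cₑ = (115.7·93 − 100.0·14.00) / 15.70 = 596.2 µg/L.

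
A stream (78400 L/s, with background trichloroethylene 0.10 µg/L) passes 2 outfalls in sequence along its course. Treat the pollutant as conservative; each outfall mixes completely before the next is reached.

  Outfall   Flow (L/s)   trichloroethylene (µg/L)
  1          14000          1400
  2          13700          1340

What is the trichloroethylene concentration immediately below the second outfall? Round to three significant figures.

After outfall 1: Q = 78400 + 14000 = 92400 L/s; C = (78400·0.1000 + 14000·1400)/92400 = 212.2 µg/L.
After outfall 2: Q = 92400 + 13700 = 106100 L/s; C = (92400·212.2 + 13700·1340)/106100 = 357.8 µg/L.

358 µg/L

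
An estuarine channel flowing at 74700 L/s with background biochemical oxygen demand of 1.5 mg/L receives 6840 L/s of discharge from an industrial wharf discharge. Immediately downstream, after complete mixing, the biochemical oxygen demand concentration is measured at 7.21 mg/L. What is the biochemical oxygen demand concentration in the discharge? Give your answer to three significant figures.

69.6 mg/L

Mass balance: 74700·1.500 + 6840·Cₑ = 81540·7.210
→ Cₑ = (81540·7.210 − 74700·1.500) / 6840 = 69.57 mg/L.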